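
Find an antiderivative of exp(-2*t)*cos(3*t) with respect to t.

Let I denote the integral. Integrate by parts with u = cos(3*t), dv = exp(-2*t) dt, so v = -exp(-2*t)/2: I = -exp(-2*t)*cos(3*t)/2 − (3/2)·∫ exp(-2*t)*sin(3*t) dt.
Apply parts again with u = sin(3*t), dv = exp(-2*t) dt: ∫ exp(-2*t)*sin(3*t) dt = -exp(-2*t)*sin(3*t)/2 + (3/2)·I. Substituting back brings back I: I = 3*exp(-2*t)*sin(3*t)/4 - exp(-2*t)*cos(3*t)/2 − (9/4)·I.
Solving for I: (1 + 9/4)·I equals the remaining terms, so I = (4/13)·(3*exp(-2*t)*sin(3*t)/4 - exp(-2*t)*cos(3*t)/2).

3*exp(-2*t)*sin(3*t)/13 - 2*exp(-2*t)*cos(3*t)/13 + C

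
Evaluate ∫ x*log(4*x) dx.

x**2*(log(x) + 2*log(2))/2 - x**2/4 + C

Use integration by parts with u = log(4*x), dv = x dx.
Then du = 1/x dx and v = x**2/2.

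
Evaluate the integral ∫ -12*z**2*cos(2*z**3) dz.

-2*sin(2*z**3) + C

Let u = 2*z**3, so du = (6*z**2) dz.
Rewriting, the integral becomes -2·∫ cos(u) du = -2·sin(u).
Substituting back, u = 2*z**3.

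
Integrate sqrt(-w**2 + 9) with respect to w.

w*sqrt(-w**2 + 9)/2 + 9*asin(w/3)/2 + C

Substitute w = 3·sin(θ), so dw = 3·cos(θ) dθ and the radical becomes sqrt(-w**2 + 9) = 3·cos(θ) by the Pythagorean identity.
Integrate the resulting trig expression in θ, then back-substitute θ = asin(w/3), sin(θ) = w/3, cos(θ) = sqrt(-w**2 + 9)/3 (absorbing any constant into C).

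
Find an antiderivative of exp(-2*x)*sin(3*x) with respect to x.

Let I denote the integral. Integrate by parts with u = sin(3*x), dv = exp(-2*x) dx, so v = -exp(-2*x)/2: I = -exp(-2*x)*sin(3*x)/2 + (3/2)·∫ exp(-2*x)*cos(3*x) dx.
Apply parts again with u = cos(3*x), dv = exp(-2*x) dx: ∫ exp(-2*x)*cos(3*x) dx = -exp(-2*x)*cos(3*x)/2 − (3/2)·I. Substituting back brings back I: I = -exp(-2*x)*sin(3*x)/2 - 3*exp(-2*x)*cos(3*x)/4 − (9/4)·I.
Solving for I: (1 + 9/4)·I equals the remaining terms, so I = (4/13)·(-exp(-2*x)*sin(3*x)/2 - 3*exp(-2*x)*cos(3*x)/4).

-2*exp(-2*x)*sin(3*x)/13 - 3*exp(-2*x)*cos(3*x)/13 + C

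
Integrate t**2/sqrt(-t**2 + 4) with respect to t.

Substitute t = 2·sin(θ), so dt = 2·cos(θ) dθ and the radical becomes sqrt(-t**2 + 4) = 2·cos(θ) by the Pythagorean identity.
Integrate the resulting trig expression in θ, then back-substitute θ = asin(t/2), sin(θ) = t/2, cos(θ) = sqrt(-t**2 + 4)/2 (absorbing any constant into C).

-t*sqrt(-t**2 + 4)/2 + 2*asin(t/2) + C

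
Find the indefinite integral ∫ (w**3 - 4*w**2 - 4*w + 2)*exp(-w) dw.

Use integration by parts with u = w**3 - 4*w**2 - 4*w + 2, dv = exp(-w) dw, so v = -exp(-w).
Apply parts 3 times (tabular method): alternate signs, differentiate u down to 0, integrate dv up.

(-w**3 + w**2 + 6*w + 4)*exp(-w) + C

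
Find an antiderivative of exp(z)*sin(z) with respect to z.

exp(z)*sin(z)/2 - exp(z)*cos(z)/2 + C

Let I denote the integral. Integrate by parts with u = sin(z), dv = exp(z) dz, so v = exp(z): I = exp(z)*sin(z) − ∫ exp(z)*cos(z) dz.
Apply parts again with u = cos(z), dv = exp(z) dz: ∫ exp(z)*cos(z) dz = exp(z)*cos(z) + I. Substituting back brings back I: I = exp(z)*sin(z) - exp(z)*cos(z) − I.
Solving for I: (1 + 1)·I equals the remaining terms, so I = (1/2)·(exp(z)*sin(z) - exp(z)*cos(z)).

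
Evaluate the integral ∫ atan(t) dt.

Use integration by parts with u = arctan(t), dv = dt.
Then du = 1/(t**2 + 1) dt.

t*atan(t) - log(t**2 + 1)/2 + C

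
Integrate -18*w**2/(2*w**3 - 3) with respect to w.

Let u = 2*w**3 - 3, so du = (6*w**2) dw.
Rewriting, the integral becomes -3·∫ 1/u du = -3·log(u).
Substituting back, u = 2*w**3 - 3.

-3*log(2*w**3 - 3) + C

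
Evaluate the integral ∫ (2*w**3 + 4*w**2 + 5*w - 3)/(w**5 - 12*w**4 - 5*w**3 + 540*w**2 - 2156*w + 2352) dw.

457*log(w - 7)/105 - 603*log(w - 6)/104 + 19*log(w - 4)/12 - 13*log(w - 2)/120 - 8*log(w + 7)/273 + C

Factor the denominator: (w - 7)*(w - 6)*(w - 4)*(w - 2)*(w + 7).
Partial-fraction decomposition: -8/(273*(w + 7)) - 13/(120*(w - 2)) + 19/(12*(w - 4)) - 603/(104*(w - 6)) + 457/(105*(w - 7)).
Integrate each term: A/(w−a) contributes A·log|w−a|.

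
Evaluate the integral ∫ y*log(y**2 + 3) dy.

y**2*log(y**2 + 3)/2 - y**2/2 + 3*log(y**2 + 3)/2 + C

Let u = y**2 + 3, so du = (2*y) dy.
The integral becomes (1/2)·∫ log(u) du; integrate by parts with u′=log(u), dv′=du.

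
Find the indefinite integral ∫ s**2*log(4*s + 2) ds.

s**3*log(4*s + 2)/3 - s**3/9 + s**2/12 - s/12 + log(2*s + 1)/24 + C

Use integration by parts with u = log(4*s + 2), dv = s**2 ds.
Then du = 4/(4*s + 2) ds and v = s**3/3.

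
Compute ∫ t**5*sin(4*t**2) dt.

-t**4*cos(4*t**2)/8 + t**2*sin(4*t**2)/16 + cos(4*t**2)/64 + C

Let u = t², du = 2t dt; rewrite as (1/2)∫ u^2·sin(4u) du.
Now integrate by parts 2 times.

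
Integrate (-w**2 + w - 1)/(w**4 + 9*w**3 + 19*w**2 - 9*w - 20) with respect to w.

Factor the denominator: (w - 1)*(w + 1)*(w + 4)*(w + 5).
Partial-fraction decomposition: 31/(24*(w + 5)) - 7/(5*(w + 4)) + 1/(8*(w + 1)) - 1/(60*(w - 1)).
Integrate each term: A/(w−a) contributes A·log|w−a|.

-log(w - 1)/60 + log(w + 1)/8 - 7*log(w + 4)/5 + 31*log(w + 5)/24 + C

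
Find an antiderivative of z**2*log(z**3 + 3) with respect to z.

Let u = z**3 + 3, so du = (3*z**2) dz.
The integral becomes (1/3)·∫ log(u) du; integrate by parts with u′=log(u), dv′=du.

z**3*log(z**3 + 3)/3 - z**3/3 + log(z**3 + 3) + C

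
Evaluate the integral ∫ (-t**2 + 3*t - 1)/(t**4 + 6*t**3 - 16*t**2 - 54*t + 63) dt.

-log(t - 3)/120 - log(t - 1)/64 - 19*log(t + 3)/96 + 71*log(t + 7)/320 + C

Factor the denominator: (t - 3)*(t - 1)*(t + 3)*(t + 7).
Partial-fraction decomposition: 71/(320*(t + 7)) - 19/(96*(t + 3)) - 1/(64*(t - 1)) - 1/(120*(t - 3)).
Integrate each term: A/(t−a) contributes A·log|t−a|.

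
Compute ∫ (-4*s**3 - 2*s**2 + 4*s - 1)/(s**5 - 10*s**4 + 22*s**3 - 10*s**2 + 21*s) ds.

Factor the denominator: s*(s - 7)*(s - 3)*(s**2 + 1).
Partial-fraction decomposition: (6*s + 17)/(50*(s**2 + 1)) + 23/(24*(s - 3)) - 1443/(1400*(s - 7)) - 1/(21*s).
Integrate each term; A/(s−a) gives A·log|s−a|; the (Bs+D)/(s²+p²) term gives a log and an atan.

-log(s)/21 - 1443*log(s - 7)/1400 + 23*log(s - 3)/24 + 3*log(s**2 + 1)/50 + 17*atan(s)/50 + C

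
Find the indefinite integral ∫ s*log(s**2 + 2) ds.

s**2*log(s**2 + 2)/2 - s**2/2 + log(s**2 + 2) + C

Let u = s**2 + 2, so du = (2*s) ds.
The integral becomes (1/2)·∫ log(u) du; integrate by parts with u′=log(u), dv′=du.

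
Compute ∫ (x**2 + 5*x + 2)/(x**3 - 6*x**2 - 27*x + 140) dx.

43*log(x - 7)/18 - 38*log(x - 4)/27 + log(x + 5)/54 + C

Factor the denominator: (x - 7)*(x - 4)*(x + 5).
Partial-fraction decomposition: 1/(54*(x + 5)) - 38/(27*(x - 4)) + 43/(18*(x - 7)).
Integrate each term: A/(x−a) contributes A·log|x−a|.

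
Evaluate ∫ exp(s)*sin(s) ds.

Let I denote the integral. Integrate by parts with u = sin(s), dv = exp(s) ds, so v = exp(s): I = exp(s)*sin(s) − ∫ exp(s)*cos(s) ds.
Apply parts again with u = cos(s), dv = exp(s) ds: ∫ exp(s)*cos(s) ds = exp(s)*cos(s) + I. Substituting back brings back I: I = exp(s)*sin(s) - exp(s)*cos(s) − I.
Solving for I: (1 + 1)·I equals the remaining terms, so I = (1/2)·(exp(s)*sin(s) - exp(s)*cos(s)).

exp(s)*sin(s)/2 - exp(s)*cos(s)/2 + C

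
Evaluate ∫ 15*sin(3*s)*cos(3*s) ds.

Let u = cos(3*s), so du = (-3*sin(3*s)) ds.
Rewriting, the integral becomes -5·∫ u^1 du = -5·u^2/2.
Substituting back, u = cos(3*s).

-5*cos(3*s)**2/2 + C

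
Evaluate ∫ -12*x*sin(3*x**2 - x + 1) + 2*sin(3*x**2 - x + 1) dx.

Let u = 3*x**2 - x + 1, so du = (6*x - 1) dx.
Rewriting, the integral becomes -2·∫ sin(u) du = -2·-cos(u).
Substituting back, u = 3*x**2 - x + 1.

2*cos(3*x**2 - x + 1) + C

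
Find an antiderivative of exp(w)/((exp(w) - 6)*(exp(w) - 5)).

Let u = e^w, du = e^w dw.
The integral becomes ∫ du/((u-6)(u-5)); decompose into partial fractions.

log(exp(w) - 6) - log(exp(w) - 5) + C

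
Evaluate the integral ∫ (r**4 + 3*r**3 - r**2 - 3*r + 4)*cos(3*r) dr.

Use integration by parts with u = r**4 + 3*r**3 - r**2 - 3*r + 4, dv = cos(3*r) dr, so v = sin(3*r)/3.
Apply parts 4 times (tabular method): alternate signs, differentiate u down to 0, integrate dv up.

r**4*sin(3*r)/3 + r**3*sin(3*r) + 4*r**3*cos(3*r)/9 - 7*r**2*sin(3*r)/9 + r**2*cos(3*r) - 5*r*sin(3*r)/3 - 14*r*cos(3*r)/27 + 122*sin(3*r)/81 - 5*cos(3*r)/9 + C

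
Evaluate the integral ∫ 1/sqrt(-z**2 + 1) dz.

Substitute z = sin(θ), so dz = cos(θ) dθ and the radical becomes sqrt(-z**2 + 1) = cos(θ) by the Pythagorean identity.
Integrate the resulting trig expression in θ, then back-substitute θ = asin(z), sin(θ) = z, cos(θ) = sqrt(-z**2 + 1) (absorbing any constant into C).

asin(z) + C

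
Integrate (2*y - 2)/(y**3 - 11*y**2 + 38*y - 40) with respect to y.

Factor the denominator: (y - 5)*(y - 4)*(y - 2).
Partial-fraction decomposition: 1/(3*(y - 2)) - 3/(y - 4) + 8/(3*(y - 5)).
Integrate each term: A/(y−a) contributes A·log|y−a|.

8*log(y - 5)/3 - 3*log(y - 4) + log(y - 2)/3 + C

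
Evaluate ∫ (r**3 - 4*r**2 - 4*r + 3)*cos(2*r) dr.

Use integration by parts with u = r**3 - 4*r**2 - 4*r + 3, dv = cos(2*r) dr, so v = sin(2*r)/2.
Apply parts 3 times (tabular method): alternate signs, differentiate u down to 0, integrate dv up.

r**3*sin(2*r)/2 - 2*r**2*sin(2*r) + 3*r**2*cos(2*r)/4 - 11*r*sin(2*r)/4 - 2*r*cos(2*r) + 5*sin(2*r)/2 - 11*cos(2*r)/8 + C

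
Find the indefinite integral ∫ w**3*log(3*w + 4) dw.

w**4*log(3*w + 4)/4 - w**4/16 + w**3/9 - 2*w**2/9 + 16*w/27 - 64*log(3*w + 4)/81 + C

Use integration by parts with u = log(3*w + 4), dv = w**3 dw.
Then du = 3/(3*w + 4) dw and v = w**4/4.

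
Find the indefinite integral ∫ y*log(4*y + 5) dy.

Use integration by parts with u = log(4*y + 5), dv = y dy.
Then du = 4/(4*y + 5) dy and v = y**2/2.

y**2*log(4*y + 5)/2 - y**2/4 + 5*y/8 - 25*log(4*y + 5)/32 + C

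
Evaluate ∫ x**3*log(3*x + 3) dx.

x**4*log(3*x + 3)/4 - x**4/16 + x**3/12 - x**2/8 + x/4 - log(x + 1)/4 + C

Use integration by parts with u = log(3*x + 3), dv = x**3 dx.
Then du = 3/(3*x + 3) dx and v = x**4/4.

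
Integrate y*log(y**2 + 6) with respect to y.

Let u = y**2 + 6, so du = (2*y) dy.
The integral becomes (1/2)·∫ log(u) du; integrate by parts with u′=log(u), dv′=du.

y**2*log(y**2 + 6)/2 - y**2/2 + 3*log(y**2 + 6) + C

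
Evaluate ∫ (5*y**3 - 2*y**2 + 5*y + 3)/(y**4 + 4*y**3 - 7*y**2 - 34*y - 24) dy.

27*log(y - 3)/28 + 3*log(y + 1)/4 - 11*log(y + 2)/2 + 123*log(y + 4)/14 + C

Factor the denominator: (y - 3)*(y + 1)*(y + 2)*(y + 4).
Partial-fraction decomposition: 123/(14*(y + 4)) - 11/(2*(y + 2)) + 3/(4*(y + 1)) + 27/(28*(y - 3)).
Integrate each term: A/(y−a) contributes A·log|y−a|.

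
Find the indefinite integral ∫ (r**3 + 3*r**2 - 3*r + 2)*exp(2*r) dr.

Use integration by parts with u = r**3 + 3*r**2 - 3*r + 2, dv = exp(2*r) dr, so v = exp(2*r)/2.
Apply parts 3 times (tabular method): alternate signs, differentiate u down to 0, integrate dv up.

(4*r**3 + 6*r**2 - 18*r + 17)*exp(2*r)/8 + C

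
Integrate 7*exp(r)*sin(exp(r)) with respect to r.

-7*cos(exp(r)) + C

Let u = exp(r), so du = (exp(r)) dr.
Rewriting, the integral becomes 7·∫ sin(u) du = 7·-cos(u).
Substituting back, u = exp(r).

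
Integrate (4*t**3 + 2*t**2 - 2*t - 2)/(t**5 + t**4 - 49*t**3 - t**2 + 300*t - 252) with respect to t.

461*log(t - 6)/1170 - 17*log(t - 2)/90 + log(t - 1)/80 + 43*log(t + 3)/360 - 631*log(t + 7)/1872 + C

Factor the denominator: (t - 6)*(t - 2)*(t - 1)*(t + 3)*(t + 7).
Partial-fraction decomposition: -631/(1872*(t + 7)) + 43/(360*(t + 3)) + 1/(80*(t - 1)) - 17/(90*(t - 2)) + 461/(1170*(t - 6)).
Integrate each term: A/(t−a) contributes A·log|t−a|.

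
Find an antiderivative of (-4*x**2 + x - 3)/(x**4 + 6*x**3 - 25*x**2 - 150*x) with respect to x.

log(x)/50 - 49*log(x - 5)/275 - 54*log(x + 5)/25 + 51*log(x + 6)/22 + C

Factor the denominator: x*(x - 5)*(x + 5)*(x + 6).
Partial-fraction decomposition: 51/(22*(x + 6)) - 54/(25*(x + 5)) - 49/(275*(x - 5)) + 1/(50*x).
Integrate each term: A/(x−a) contributes A·log|x−a|.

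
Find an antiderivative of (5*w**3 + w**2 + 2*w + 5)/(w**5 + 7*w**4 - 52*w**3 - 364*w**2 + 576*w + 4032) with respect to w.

Factor the denominator: (w - 6)*(w - 4)*(w + 4)*(w + 6)*(w + 7).
Partial-fraction decomposition: -1675/(429*(w + 7)) + 1051/(240*(w + 6)) - 307/(480*(w + 4)) - 349/(1760*(w - 4)) + 1133/(3120*(w - 6)).
Integrate each term: A/(w−a) contributes A·log|w−a|.

1133*log(w - 6)/3120 - 349*log(w - 4)/1760 - 307*log(w + 4)/480 + 1051*log(w + 6)/240 - 1675*log(w + 7)/429 + C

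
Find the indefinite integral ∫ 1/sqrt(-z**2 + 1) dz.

asin(z) + C

Substitute z = sin(θ), so dz = cos(θ) dθ and the radical becomes sqrt(-z**2 + 1) = cos(θ) by the Pythagorean identity.
Integrate the resulting trig expression in θ, then back-substitute θ = asin(z), sin(θ) = z, cos(θ) = sqrt(-z**2 + 1) (absorbing any constant into C).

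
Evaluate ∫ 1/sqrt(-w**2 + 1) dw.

asin(w) + C

Substitute w = sin(θ), so dw = cos(θ) dθ and the radical becomes sqrt(-w**2 + 1) = cos(θ) by the Pythagorean identity.
Integrate the resulting trig expression in θ, then back-substitute θ = asin(w), sin(θ) = w, cos(θ) = sqrt(-w**2 + 1) (absorbing any constant into C).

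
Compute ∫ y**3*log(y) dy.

y**4*log(y)/4 - y**4/16 + C

Use integration by parts with u = log(y), dv = y**3 dy.
Then du = 1/y dy and v = y**4/4.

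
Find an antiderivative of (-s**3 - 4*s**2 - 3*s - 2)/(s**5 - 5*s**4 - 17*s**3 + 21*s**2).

-97*log(s)/441 - 281*log(s - 7)/1470 + 5*log(s - 1)/12 - log(s + 3)/180 + 2/(21*s) + C

Factor the denominator: s**2*(s - 7)*(s - 1)*(s + 3).
Partial-fraction decomposition: -1/(180*(s + 3)) + 5/(12*(s - 1)) - 281/(1470*(s - 7)) - 97/(441*s) - 2/(21*s**2).
Integrate each term; A/(s−a) gives A·log|s−a|; A/(s−a)² gives −A/(s−a).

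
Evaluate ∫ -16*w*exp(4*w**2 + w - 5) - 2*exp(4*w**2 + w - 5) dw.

-2*exp(4*w**2 + w - 5) + C

Let u = 4*w**2 + w - 5, so du = (8*w + 1) dw.
Rewriting, the integral becomes -2·∫ e^u du = -2·e^u.
Substituting back, u = 4*w**2 + w - 5.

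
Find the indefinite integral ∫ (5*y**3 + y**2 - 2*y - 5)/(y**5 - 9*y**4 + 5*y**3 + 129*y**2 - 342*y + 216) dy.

Factor the denominator: (y - 6)*(y - 3)**2*(y - 1)*(y + 4).
Partial-fraction decomposition: -43/(350*(y + 4)) + 1/(100*(y - 1)) - 587/(252*(y - 3)) - 19/(6*(y - 3)**2) + 1099/(450*(y - 6)).
Integrate each term; A/(y−a) gives A·log|y−a|; A/(y−a)² gives −A/(y−a).

1099*log(y - 6)/450 - 587*log(y - 3)/252 + log(y - 1)/100 - 43*log(y + 4)/350 + 19/(6*y - 18) + C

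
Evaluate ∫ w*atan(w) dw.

Use integration by parts with u = arctan(w), dv = w dw.
Then du = 1/(w**2 + 1) dw.

w**2*atan(w)/2 - w/2 + atan(w)/2 + C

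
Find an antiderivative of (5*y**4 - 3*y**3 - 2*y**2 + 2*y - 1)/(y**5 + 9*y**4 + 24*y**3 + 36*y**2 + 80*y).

-log(y)/80 - 1431*log(y + 4)/80 + 3439*log(y + 5)/145 - 237*log(y**2 + 4)/580 - 559*atan(y/2)/1160 + C

Factor the denominator: y*(y + 4)*(y + 5)*(y**2 + 4).
Partial-fraction decomposition: -(474*y + 559)/(580*(y**2 + 4)) + 3439/(145*(y + 5)) - 1431/(80*(y + 4)) - 1/(80*y).
Integrate each term; A/(y−a) gives A·log|y−a|; the (By+D)/(y²+p²) term gives a log and an atan.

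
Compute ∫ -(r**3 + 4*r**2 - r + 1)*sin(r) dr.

r**3*cos(r) - 3*r**2*sin(r) + 4*r**2*cos(r) - 8*r*sin(r) - 7*r*cos(r) + 7*sin(r) - 7*cos(r) + C

Use integration by parts with u = r**3 + 4*r**2 - r + 1, dv = -sin(r) dr, so v = cos(r).
Apply parts 3 times (tabular method): alternate signs, differentiate u down to 0, integrate dv up.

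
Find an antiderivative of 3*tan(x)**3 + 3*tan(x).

Let u = tan(x), so du = (tan(x)**2 + 1) dx.
Rewriting, the integral becomes 3·∫ u^1 du = 3·u^2/2.
Substituting back, u = tan(x).

3*tan(x)**2/2 + C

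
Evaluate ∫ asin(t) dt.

t*asin(t) + sqrt(-t**2 + 1) + C

Use integration by parts with u = arcsin(t), dv = dt.
Then du = 1/sqrt(-t**2 + 1) dt.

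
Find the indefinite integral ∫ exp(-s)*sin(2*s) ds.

Let I denote the integral. Integrate by parts with u = sin(2*s), dv = exp(-s) ds, so v = -exp(-s): I = -exp(-s)*sin(2*s) + 2·∫ exp(-s)*cos(2*s) ds.
Apply parts again with u = cos(2*s), dv = exp(-s) ds: ∫ exp(-s)*cos(2*s) ds = -exp(-s)*cos(2*s) − 2·I. Substituting back brings back I: I = -exp(-s)*sin(2*s) - 2*exp(-s)*cos(2*s) − 4·I.
Solving for I: (1 + 4)·I equals the remaining terms, so I = (1/5)·(-exp(-s)*sin(2*s) - 2*exp(-s)*cos(2*s)).

-exp(-s)*sin(2*s)/5 - 2*exp(-s)*cos(2*s)/5 + C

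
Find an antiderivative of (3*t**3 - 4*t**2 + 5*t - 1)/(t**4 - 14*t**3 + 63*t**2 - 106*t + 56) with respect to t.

Factor the denominator: (t - 7)*(t - 4)*(t - 2)*(t - 1).
Partial-fraction decomposition: -1/(6*(t - 1)) + 17/(10*(t - 2)) - 49/(6*(t - 4)) + 289/(30*(t - 7)).
Integrate each term: A/(t−a) contributes A·log|t−a|.

289*log(t - 7)/30 - 49*log(t - 4)/6 + 17*log(t - 2)/10 - log(t - 1)/6 + C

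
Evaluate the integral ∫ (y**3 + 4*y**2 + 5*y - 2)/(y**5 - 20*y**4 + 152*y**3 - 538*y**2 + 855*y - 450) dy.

Factor the denominator: (y - 6)*(y - 5)**2*(y - 3)*(y - 1).
Partial-fraction decomposition: 1/(20*(y - 1)) - 19/(6*(y - 3)) - 91/(4*(y - 5)) - 31/(y - 5)**2 + 388/(15*(y - 6)).
Integrate each term; A/(y−a) gives A·log|y−a|; A/(y−a)² gives −A/(y−a).

388*log(y - 6)/15 - 91*log(y - 5)/4 - 19*log(y - 3)/6 + log(y - 1)/20 + 31/(y - 5) + C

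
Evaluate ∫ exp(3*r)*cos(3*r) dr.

exp(3*r)*sin(3*r)/6 + exp(3*r)*cos(3*r)/6 + C

Let I denote the integral. Integrate by parts with u = cos(3*r), dv = exp(3*r) dr, so v = exp(3*r)/3: I = exp(3*r)*cos(3*r)/3 + ∫ exp(3*r)*sin(3*r) dr.
Apply parts again with u = sin(3*r), dv = exp(3*r) dr: ∫ exp(3*r)*sin(3*r) dr = exp(3*r)*sin(3*r)/3 − I. Substituting back brings back I: I = exp(3*r)*sin(3*r)/3 + exp(3*r)*cos(3*r)/3 − I.
Solving for I: (1 + 1)·I equals the remaining terms, so I = (1/2)·(exp(3*r)*sin(3*r)/3 + exp(3*r)*cos(3*r)/3).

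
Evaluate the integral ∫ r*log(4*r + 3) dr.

Use integration by parts with u = log(4*r + 3), dv = r dr.
Then du = 4/(4*r + 3) dr and v = r**2/2.

r**2*log(4*r + 3)/2 - r**2/4 + 3*r/8 - 9*log(4*r + 3)/32 + C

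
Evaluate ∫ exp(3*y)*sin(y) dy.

Let I denote the integral. Integrate by parts with u = sin(y), dv = exp(3*y) dy, so v = exp(3*y)/3: I = exp(3*y)*sin(y)/3 − (1/3)·∫ exp(3*y)*cos(y) dy.
Apply parts again with u = cos(y), dv = exp(3*y) dy: ∫ exp(3*y)*cos(y) dy = exp(3*y)*cos(y)/3 + (1/3)·I. Substituting back brings back I: I = exp(3*y)*sin(y)/3 - exp(3*y)*cos(y)/9 − (1/9)·I.
Solving for I: (1 + 1/9)·I equals the remaining terms, so I = (9/10)·(exp(3*y)*sin(y)/3 - exp(3*y)*cos(y)/9).

3*exp(3*y)*sin(y)/10 - exp(3*y)*cos(y)/10 + C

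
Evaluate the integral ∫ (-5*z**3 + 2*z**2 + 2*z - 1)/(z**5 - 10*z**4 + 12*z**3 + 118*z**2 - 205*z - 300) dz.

4537*log(z - 5)/576 - 281*log(z - 4)/35 - log(z + 1)/90 + 73*log(z + 3)/448 + 283/(24*z - 120) + C

Factor the denominator: (z - 5)**2*(z - 4)*(z + 1)*(z + 3).
Partial-fraction decomposition: 73/(448*(z + 3)) - 1/(90*(z + 1)) - 281/(35*(z - 4)) + 4537/(576*(z - 5)) - 283/(24*(z - 5)**2).
Integrate each term; A/(z−a) gives A·log|z−a|; A/(z−a)² gives −A/(z−a).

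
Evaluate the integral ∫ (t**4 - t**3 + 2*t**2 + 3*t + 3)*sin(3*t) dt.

Use integration by parts with u = t**4 - t**3 + 2*t**2 + 3*t + 3, dv = sin(3*t) dt, so v = -cos(3*t)/3.
Apply parts 4 times (tabular method): alternate signs, differentiate u down to 0, integrate dv up.

-t**4*cos(3*t)/3 + 4*t**3*sin(3*t)/9 + t**3*cos(3*t)/3 - t**2*sin(3*t)/3 - 2*t**2*cos(3*t)/9 + 4*t*sin(3*t)/27 - 11*t*cos(3*t)/9 + 11*sin(3*t)/27 - 77*cos(3*t)/81 + C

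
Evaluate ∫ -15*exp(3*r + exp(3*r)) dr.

Let u = exp(3*r), so du = (3*exp(3*r)) dr.
Rewriting, the integral becomes -5·∫ e^u du = -5·e^u.
Substituting back, u = exp(3*r).

-5*exp(exp(3*r)) + C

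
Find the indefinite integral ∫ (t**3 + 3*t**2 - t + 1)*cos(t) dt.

t**3*sin(t) + 3*t**2*sin(t) + 3*t**2*cos(t) - 7*t*sin(t) + 6*t*cos(t) - 5*sin(t) - 7*cos(t) + C

Use integration by parts with u = t**3 + 3*t**2 - t + 1, dv = cos(t) dt, so v = sin(t).
Apply parts 3 times (tabular method): alternate signs, differentiate u down to 0, integrate dv up.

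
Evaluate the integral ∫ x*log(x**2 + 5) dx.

x**2*log(x**2 + 5)/2 - x**2/2 + 5*log(x**2 + 5)/2 + C

Let u = x**2 + 5, so du = (2*x) dx.
The integral becomes (1/2)·∫ log(u) du; integrate by parts with u′=log(u), dv′=du.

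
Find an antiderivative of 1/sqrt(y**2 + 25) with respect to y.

log(y + sqrt(y**2 + 25)) + C

Substitute y = 5·tan(θ), so dy = 5·sec(θ)^2 dθ and the radical becomes sqrt(y**2 + 25) = 5·sec(θ) by the Pythagorean identity.
Integrate the resulting trig expression in θ, then back-substitute tan(θ) = y/5, sec(θ) = sqrt(y**2 + 25)/5 (absorbing any constant into C).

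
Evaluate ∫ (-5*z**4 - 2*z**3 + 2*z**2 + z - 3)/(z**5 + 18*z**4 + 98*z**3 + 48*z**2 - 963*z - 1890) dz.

-49*log(z - 3)/480 + 113*log(z + 3)/48 - 2833*log(z + 5)/32 + 665*log(z + 6)/3 - 11231*log(z + 7)/80 + C

Factor the denominator: (z - 3)*(z + 3)*(z + 5)*(z + 6)*(z + 7).
Partial-fraction decomposition: -11231/(80*(z + 7)) + 665/(3*(z + 6)) - 2833/(32*(z + 5)) + 113/(48*(z + 3)) - 49/(480*(z - 3)).
Integrate each term: A/(z−a) contributes A·log|z−a|.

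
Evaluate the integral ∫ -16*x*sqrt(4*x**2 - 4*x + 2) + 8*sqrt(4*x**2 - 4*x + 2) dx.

Let u = 4*x**2 - 4*x + 2, so du = (8*x - 4) dx.
Rewriting, the integral becomes -2·∫ √u du = -2·(2/3)u^(3/2).
Substituting back, u = 4*x**2 - 4*x + 2.

-4*(4*x**2 - 4*x + 2)**(3/2)/3 + C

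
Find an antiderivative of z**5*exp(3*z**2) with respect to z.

Let u = z², du = 2z dz; rewrite as (1/2)∫ u^2·exp(3u) du.
Now integrate by parts 2 times.

(9*z**4 - 6*z**2 + 2)*exp(3*z**2)/54 + C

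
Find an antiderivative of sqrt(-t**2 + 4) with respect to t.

Substitute t = 2·sin(θ), so dt = 2·cos(θ) dθ and the radical becomes sqrt(-t**2 + 4) = 2·cos(θ) by the Pythagorean identity.
Integrate the resulting trig expression in θ, then back-substitute θ = asin(t/2), sin(θ) = t/2, cos(θ) = sqrt(-t**2 + 4)/2 (absorbing any constant into C).

t*sqrt(-t**2 + 4)/2 + 2*asin(t/2) + C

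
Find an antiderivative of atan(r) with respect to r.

r*atan(r) - log(r**2 + 1)/2 + C

Use integration by parts with u = arctan(r), dv = dr.
Then du = 1/(r**2 + 1) dr.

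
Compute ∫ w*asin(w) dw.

Use integration by parts with u = arcsin(w), dv = w dw.
Then du = 1/sqrt(-w**2 + 1) dw.

w**2*asin(w)/2 + w*sqrt(-w**2 + 1)/4 - asin(w)/4 + C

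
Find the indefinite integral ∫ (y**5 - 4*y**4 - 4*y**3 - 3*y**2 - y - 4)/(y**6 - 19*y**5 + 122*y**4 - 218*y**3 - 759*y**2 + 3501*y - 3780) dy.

Factor the denominator: (y - 7)*(y - 5)*(y - 4)*(y - 3)**2*(y + 3).
Partial-fraction decomposition: 487/(20160*(y + 3)) + 6085/(576*(y - 3)) + 223/(48*(y - 3)**2) - 104/(7*(y - 4)) - 41/(64*(y - 5)) + 1891/(320*(y - 7)).
Integrate each term; A/(y−a) gives A·log|y−a|; A/(y−a)² gives −A/(y−a).

1891*log(y - 7)/320 - 41*log(y - 5)/64 - 104*log(y - 4)/7 + 6085*log(y - 3)/576 + 487*log(y + 3)/20160 - 223/(48*y - 144) + C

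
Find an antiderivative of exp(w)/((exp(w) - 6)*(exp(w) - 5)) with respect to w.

log(exp(w) - 6) - log(exp(w) - 5) + C

Let u = e^w, du = e^w dw.
The integral becomes ∫ du/((u-5)(u-6)); decompose into partial fractions.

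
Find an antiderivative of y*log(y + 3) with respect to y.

y**2*log(y + 3)/2 - y**2/4 + 3*y/2 - 9*log(y + 3)/2 + C

Use integration by parts with u = log(y + 3), dv = y dy.
Then du = 1/(y + 3) dy and v = y**2/2.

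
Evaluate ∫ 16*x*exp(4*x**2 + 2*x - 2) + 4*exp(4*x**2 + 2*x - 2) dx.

2*exp(4*x**2 + 2*x - 2) + C

Let u = 4*x**2 + 2*x - 2, so du = (8*x + 2) dx.
Rewriting, the integral becomes 2·∫ e^u du = 2·e^u.
Substituting back, u = 4*x**2 + 2*x - 2.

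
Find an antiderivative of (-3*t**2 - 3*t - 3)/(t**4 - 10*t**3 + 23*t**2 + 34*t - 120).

Factor the denominator: (t - 5)*(t - 4)*(t - 3)*(t + 2).
Partial-fraction decomposition: 3/(70*(t + 2)) - 39/(10*(t - 3)) + 21/(2*(t - 4)) - 93/(14*(t - 5)).
Integrate each term: A/(t−a) contributes A·log|t−a|.

-93*log(t - 5)/14 + 21*log(t - 4)/2 - 39*log(t - 3)/10 + 3*log(t + 2)/70 + C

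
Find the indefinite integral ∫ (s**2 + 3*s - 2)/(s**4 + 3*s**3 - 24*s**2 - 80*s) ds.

log(s)/40 + 38*log(s - 5)/405 - 77*log(s + 4)/648 - 1/(18*s + 72) + C

Factor the denominator: s*(s - 5)*(s + 4)**2.
Partial-fraction decomposition: -77/(648*(s + 4)) + 1/(18*(s + 4)**2) + 38/(405*(s - 5)) + 1/(40*s).
Integrate each term; A/(s−a) gives A·log|s−a|; A/(s−a)² gives −A/(s−a).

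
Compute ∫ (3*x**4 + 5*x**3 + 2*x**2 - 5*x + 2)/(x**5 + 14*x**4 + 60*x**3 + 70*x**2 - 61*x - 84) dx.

7*log(x - 1)/320 - 7*log(x + 1)/72 + 143*log(x + 3)/32 - 502*log(x + 4)/45 + 5623*log(x + 7)/576 + C

Factor the denominator: (x - 1)*(x + 1)*(x + 3)*(x + 4)*(x + 7).
Partial-fraction decomposition: 5623/(576*(x + 7)) - 502/(45*(x + 4)) + 143/(32*(x + 3)) - 7/(72*(x + 1)) + 7/(320*(x - 1)).
Integrate each term: A/(x−a) contributes A·log|x−a|.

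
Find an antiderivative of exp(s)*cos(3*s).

3*exp(s)*sin(3*s)/10 + exp(s)*cos(3*s)/10 + C

Let I denote the integral. Integrate by parts with u = cos(3*s), dv = exp(s) ds, so v = exp(s): I = exp(s)*cos(3*s) + 3·∫ exp(s)*sin(3*s) ds.
Apply parts again with u = sin(3*s), dv = exp(s) ds: ∫ exp(s)*sin(3*s) ds = exp(s)*sin(3*s) − 3·I. Substituting back brings back I: I = 3*exp(s)*sin(3*s) + exp(s)*cos(3*s) − 9·I.
Solving for I: (1 + 9)·I equals the remaining terms, so I = (1/10)·(3*exp(s)*sin(3*s) + exp(s)*cos(3*s)).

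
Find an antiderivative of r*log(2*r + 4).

r**2*log(2*r + 4)/2 - r**2/4 + r - 2*log(r + 2) + C

Use integration by parts with u = log(2*r + 4), dv = r dr.
Then du = 2/(2*r + 4) dr and v = r**2/2.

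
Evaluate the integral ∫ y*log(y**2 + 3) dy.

y**2*log(y**2 + 3)/2 - y**2/2 + 3*log(y**2 + 3)/2 + C

Let u = y**2 + 3, so du = (2*y) dy.
The integral becomes (1/2)·∫ log(u) du; integrate by parts with u′=log(u), dv′=du.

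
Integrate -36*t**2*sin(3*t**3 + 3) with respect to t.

4*cos(3*t**3 + 3) + C

Let u = 3*t**3 + 3, so du = (9*t**2) dt.
Rewriting, the integral becomes -4·∫ sin(u) du = -4·-cos(u).
Substituting back, u = 3*t**3 + 3.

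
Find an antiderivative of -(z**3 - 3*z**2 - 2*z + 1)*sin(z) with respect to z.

Use integration by parts with u = z**3 - 3*z**2 - 2*z + 1, dv = -sin(z) dz, so v = cos(z).
Apply parts 3 times (tabular method): alternate signs, differentiate u down to 0, integrate dv up.

z**3*cos(z) - 3*z**2*sin(z) - 3*z**2*cos(z) + 6*z*sin(z) - 8*z*cos(z) + 8*sin(z) + 7*cos(z) + C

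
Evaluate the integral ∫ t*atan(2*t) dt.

Use integration by parts with u = arctan(2*t), dv = t dt.
Then du = 2/(4*t**2 + 1) dt.

t**2*atan(2*t)/2 - t/4 + atan(2*t)/8 + C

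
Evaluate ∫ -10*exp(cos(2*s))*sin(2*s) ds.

5*exp(cos(2*s)) + C

Let u = cos(2*s), so du = (-2*sin(2*s)) ds.
Rewriting, the integral becomes 5·∫ e^u du = 5·e^u.
Substituting back, u = cos(2*s).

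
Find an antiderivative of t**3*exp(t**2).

Let u = t², du = 2t dt; rewrite as (1/2)∫ u^1·exp(1u) du.
Now integrate by parts 1 time.

(t**2 - 1)*exp(t**2)/2 + C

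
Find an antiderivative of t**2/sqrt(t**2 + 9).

t*sqrt(t**2 + 9)/2 - 9*log(t + sqrt(t**2 + 9))/2 + C

Substitute t = 3·tan(θ), so dt = 3·sec(θ)^2 dθ and the radical becomes sqrt(t**2 + 9) = 3·sec(θ) by the Pythagorean identity.
Integrate the resulting trig expression in θ, then back-substitute tan(θ) = t/3, sec(θ) = sqrt(t**2 + 9)/3 (absorbing any constant into C).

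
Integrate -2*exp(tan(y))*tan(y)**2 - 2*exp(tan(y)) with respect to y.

-2*exp(tan(y)) + C

Let u = tan(y), so du = (tan(y)**2 + 1) dy.
Rewriting, the integral becomes -2·∫ e^u du = -2·e^u.
Substituting back, u = tan(y).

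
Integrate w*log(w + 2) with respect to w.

Use integration by parts with u = log(w + 2), dv = w dw.
Then du = 1/(w + 2) dw and v = w**2/2.

w**2*log(w + 2)/2 - w**2/4 + w - 2*log(w + 2) + C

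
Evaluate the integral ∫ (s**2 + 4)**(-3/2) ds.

Substitute s = 2·tan(θ), so ds = 2·sec(θ)^2 dθ and the radical becomes sqrt(s**2 + 4) = 2·sec(θ) by the Pythagorean identity.
Integrate the resulting trig expression in θ, then back-substitute tan(θ) = s/2, sec(θ) = sqrt(s**2 + 4)/2 (absorbing any constant into C).

s/(4*sqrt(s**2 + 4)) + C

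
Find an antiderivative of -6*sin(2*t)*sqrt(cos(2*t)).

2*cos(2*t)**(3/2) + C

Let u = cos(2*t), so du = (-2*sin(2*t)) dt.
Rewriting, the integral becomes 3·∫ √u du = 3·(2/3)u^(3/2).
Substituting back, u = cos(2*t).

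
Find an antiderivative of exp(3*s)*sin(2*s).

3*exp(3*s)*sin(2*s)/13 - 2*exp(3*s)*cos(2*s)/13 + C

Let I denote the integral. Integrate by parts with u = sin(2*s), dv = exp(3*s) ds, so v = exp(3*s)/3: I = exp(3*s)*sin(2*s)/3 − (2/3)·∫ exp(3*s)*cos(2*s) ds.
Apply parts again with u = cos(2*s), dv = exp(3*s) ds: ∫ exp(3*s)*cos(2*s) ds = exp(3*s)*cos(2*s)/3 + (2/3)·I. Substituting back brings back I: I = exp(3*s)*sin(2*s)/3 - 2*exp(3*s)*cos(2*s)/9 − (4/9)·I.
Solving for I: (1 + 4/9)·I equals the remaining terms, so I = (9/13)·(exp(3*s)*sin(2*s)/3 - 2*exp(3*s)*cos(2*s)/9).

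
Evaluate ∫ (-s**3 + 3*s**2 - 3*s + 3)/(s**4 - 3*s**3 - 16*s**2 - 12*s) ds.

Factor the denominator: s*(s - 6)*(s + 1)*(s + 2).
Partial-fraction decomposition: -29/(16*(s + 2)) + 10/(7*(s + 1)) - 41/(112*(s - 6)) - 1/(4*s).
Integrate each term: A/(s−a) contributes A·log|s−a|.

-log(s)/4 - 41*log(s - 6)/112 + 10*log(s + 1)/7 - 29*log(s + 2)/16 + C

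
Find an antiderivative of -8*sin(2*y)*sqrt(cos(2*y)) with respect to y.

8*cos(2*y)**(3/2)/3 + C

Let u = cos(2*y), so du = (-2*sin(2*y)) dy.
Rewriting, the integral becomes 4·∫ √u du = 4·(2/3)u^(3/2).
Substituting back, u = cos(2*y).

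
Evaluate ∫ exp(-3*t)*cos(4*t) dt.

Let I denote the integral. Integrate by parts with u = cos(4*t), dv = exp(-3*t) dt, so v = -exp(-3*t)/3: I = -exp(-3*t)*cos(4*t)/3 − (4/3)·∫ exp(-3*t)*sin(4*t) dt.
Apply parts again with u = sin(4*t), dv = exp(-3*t) dt: ∫ exp(-3*t)*sin(4*t) dt = -exp(-3*t)*sin(4*t)/3 + (4/3)·I. Substituting back brings back I: I = 4*exp(-3*t)*sin(4*t)/9 - exp(-3*t)*cos(4*t)/3 − (16/9)·I.
Solving for I: (1 + 16/9)·I equals the remaining terms, so I = (9/25)·(4*exp(-3*t)*sin(4*t)/9 - exp(-3*t)*cos(4*t)/3).

4*exp(-3*t)*sin(4*t)/25 - 3*exp(-3*t)*cos(4*t)/25 + C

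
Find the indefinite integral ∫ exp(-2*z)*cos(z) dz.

Let I denote the integral. Integrate by parts with u = cos(z), dv = exp(-2*z) dz, so v = -exp(-2*z)/2: I = -exp(-2*z)*cos(z)/2 − (1/2)·∫ exp(-2*z)*sin(z) dz.
Apply parts again with u = sin(z), dv = exp(-2*z) dz: ∫ exp(-2*z)*sin(z) dz = -exp(-2*z)*sin(z)/2 + (1/2)·I. Substituting back brings back I: I = exp(-2*z)*sin(z)/4 - exp(-2*z)*cos(z)/2 − (1/4)·I.
Solving for I: (1 + 1/4)·I equals the remaining terms, so I = (4/5)·(exp(-2*z)*sin(z)/4 - exp(-2*z)*cos(z)/2).

exp(-2*z)*sin(z)/5 - 2*exp(-2*z)*cos(z)/5 + C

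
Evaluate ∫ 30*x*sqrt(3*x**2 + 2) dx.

Let u = 3*x**2 + 2, so du = (6*x) dx.
Rewriting, the integral becomes 5·∫ √u du = 5·(2/3)u^(3/2).
Substituting back, u = 3*x**2 + 2.

10*(3*x**2 + 2)**(3/2)/3 + C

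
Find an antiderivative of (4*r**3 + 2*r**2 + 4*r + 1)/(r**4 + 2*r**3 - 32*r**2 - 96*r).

-log(r)/96 + 961*log(r - 6)/600 + 1927*log(r + 4)/800 + 239/(40*r + 160) + C

Factor the denominator: r*(r - 6)*(r + 4)**2.
Partial-fraction decomposition: 1927/(800*(r + 4)) - 239/(40*(r + 4)**2) + 961/(600*(r - 6)) - 1/(96*r).
Integrate each term; A/(r−a) gives A·log|r−a|; A/(r−a)² gives −A/(r−a).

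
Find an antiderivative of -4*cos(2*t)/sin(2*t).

-2*log(sin(2*t)) + C

Let u = sin(2*t), so du = (2*cos(2*t)) dt.
Rewriting, the integral becomes -2·∫ 1/u du = -2·log(u).
Substituting back, u = sin(2*t).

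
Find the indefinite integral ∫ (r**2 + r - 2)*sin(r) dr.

-r**2*cos(r) + 2*r*sin(r) - r*cos(r) + sin(r) + 4*cos(r) + C

Use integration by parts with u = r**2 + r - 2, dv = sin(r) dr, so v = -cos(r).
Apply parts 2 times (tabular method): alternate signs, differentiate u down to 0, integrate dv up.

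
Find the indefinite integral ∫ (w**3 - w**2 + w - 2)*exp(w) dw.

(w**3 - 4*w**2 + 9*w - 11)*exp(w) + C

Use integration by parts with u = w**3 - w**2 + w - 2, dv = exp(w) dw, so v = exp(w).
Apply parts 3 times (tabular method): alternate signs, differentiate u down to 0, integrate dv up.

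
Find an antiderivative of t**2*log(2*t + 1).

t**3*log(2*t + 1)/3 - t**3/9 + t**2/12 - t/12 + log(2*t + 1)/24 + C

Use integration by parts with u = log(2*t + 1), dv = t**2 dt.
Then du = 2/(2*t + 1) dt and v = t**3/3.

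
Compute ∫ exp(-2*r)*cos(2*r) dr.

Let I denote the integral. Integrate by parts with u = cos(2*r), dv = exp(-2*r) dr, so v = -exp(-2*r)/2: I = -exp(-2*r)*cos(2*r)/2 − ∫ exp(-2*r)*sin(2*r) dr.
Apply parts again with u = sin(2*r), dv = exp(-2*r) dr: ∫ exp(-2*r)*sin(2*r) dr = -exp(-2*r)*sin(2*r)/2 + I. Substituting back brings back I: I = exp(-2*r)*sin(2*r)/2 - exp(-2*r)*cos(2*r)/2 − I.
Solving for I: (1 + 1)·I equals the remaining terms, so I = (1/2)·(exp(-2*r)*sin(2*r)/2 - exp(-2*r)*cos(2*r)/2).

exp(-2*r)*sin(2*r)/4 - exp(-2*r)*cos(2*r)/4 + C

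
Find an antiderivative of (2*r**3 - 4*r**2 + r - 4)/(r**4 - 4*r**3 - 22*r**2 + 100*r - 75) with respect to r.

151*log(r - 5)/80 - 17*log(r - 3)/32 - 5*log(r - 1)/48 + 359*log(r + 5)/480 + C

Factor the denominator: (r - 5)*(r - 3)*(r - 1)*(r + 5).
Partial-fraction decomposition: 359/(480*(r + 5)) - 5/(48*(r - 1)) - 17/(32*(r - 3)) + 151/(80*(r - 5)).
Integrate each term: A/(r−a) contributes A·log|r−a|.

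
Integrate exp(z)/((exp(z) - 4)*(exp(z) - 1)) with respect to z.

log(exp(z) - 4)/3 - log(exp(z) - 1)/3 + C

Let u = e^z, du = e^z dz.
The integral becomes ∫ du/((u-4)(u-1)); decompose into partial fractions.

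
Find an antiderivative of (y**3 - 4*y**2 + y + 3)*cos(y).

y**3*sin(y) - 4*y**2*sin(y) + 3*y**2*cos(y) - 5*y*sin(y) - 8*y*cos(y) + 11*sin(y) - 5*cos(y) + C

Use integration by parts with u = y**3 - 4*y**2 + y + 3, dv = cos(y) dy, so v = sin(y).
Apply parts 3 times (tabular method): alternate signs, differentiate u down to 0, integrate dv up.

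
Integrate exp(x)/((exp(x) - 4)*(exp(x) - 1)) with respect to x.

Let u = e^x, du = e^x dx.
The integral becomes ∫ du/((u-1)(u-4)); decompose into partial fractions.

log(exp(x) - 4)/3 - log(exp(x) - 1)/3 + C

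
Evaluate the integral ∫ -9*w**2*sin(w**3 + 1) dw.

Let u = w**3 + 1, so du = (3*w**2) dw.
Rewriting, the integral becomes -3·∫ sin(u) du = -3·-cos(u).
Substituting back, u = w**3 + 1.

3*cos(w**3 + 1) + C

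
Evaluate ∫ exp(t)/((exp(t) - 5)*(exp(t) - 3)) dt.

Let u = e^t, du = e^t dt.
The integral becomes ∫ du/((u-3)(u-5)); decompose into partial fractions.

log(exp(t) - 5)/2 - log(exp(t) - 3)/2 + C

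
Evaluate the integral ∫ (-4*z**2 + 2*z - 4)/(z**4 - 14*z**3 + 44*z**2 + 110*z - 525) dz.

Factor the denominator: (z - 7)*(z - 5)**2*(z + 3).
Partial-fraction decomposition: 23/(320*(z + 3)) + 293/(64*(z - 5)) + 47/(8*(z - 5)**2) - 93/(20*(z - 7)).
Integrate each term; A/(z−a) gives A·log|z−a|; A/(z−a)² gives −A/(z−a).

-93*log(z - 7)/20 + 293*log(z - 5)/64 + 23*log(z + 3)/320 - 47/(8*z - 40) + C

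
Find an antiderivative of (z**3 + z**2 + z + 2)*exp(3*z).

Use integration by parts with u = z**3 + z**2 + z + 2, dv = exp(3*z) dz, so v = exp(3*z)/3.
Apply parts 3 times (tabular method): alternate signs, differentiate u down to 0, integrate dv up.

(3*z**3 + 3*z + 5)*exp(3*z)/9 + C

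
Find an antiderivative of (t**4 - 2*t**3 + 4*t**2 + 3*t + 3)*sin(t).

-t**4*cos(t) + 4*t**3*sin(t) + 2*t**3*cos(t) - 6*t**2*sin(t) + 8*t**2*cos(t) - 16*t*sin(t) - 15*t*cos(t) + 15*sin(t) - 19*cos(t) + C

Use integration by parts with u = t**4 - 2*t**3 + 4*t**2 + 3*t + 3, dv = sin(t) dt, so v = -cos(t).
Apply parts 4 times (tabular method): alternate signs, differentiate u down to 0, integrate dv up.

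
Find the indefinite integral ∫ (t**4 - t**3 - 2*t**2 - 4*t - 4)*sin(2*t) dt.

Use integration by parts with u = t**4 - t**3 - 2*t**2 - 4*t - 4, dv = sin(2*t) dt, so v = -cos(2*t)/2.
Apply parts 4 times (tabular method): alternate signs, differentiate u down to 0, integrate dv up.

-t**4*cos(2*t)/2 + t**3*sin(2*t) + t**3*cos(2*t)/2 - 3*t**2*sin(2*t)/4 + 5*t**2*cos(2*t)/2 - 5*t*sin(2*t)/2 + 5*t*cos(2*t)/4 - 5*sin(2*t)/8 + 3*cos(2*t)/4 + C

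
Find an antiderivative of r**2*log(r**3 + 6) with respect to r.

Let u = r**3 + 6, so du = (3*r**2) dr.
The integral becomes (1/3)·∫ log(u) du; integrate by parts with u′=log(u), dv′=du.

r**3*log(r**3 + 6)/3 - r**3/3 + 2*log(r**3 + 6) + C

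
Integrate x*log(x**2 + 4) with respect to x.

Let u = x**2 + 4, so du = (2*x) dx.
The integral becomes (1/2)·∫ log(u) du; integrate by parts with u′=log(u), dv′=du.

x**2*log(x**2 + 4)/2 - x**2/2 + 2*log(x**2 + 4) + C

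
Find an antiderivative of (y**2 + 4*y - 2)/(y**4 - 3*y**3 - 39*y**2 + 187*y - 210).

43*log(y - 5)/72 - 19*log(y - 3)/20 + 10*log(y - 2)/27 - 19*log(y + 7)/1080 + C

Factor the denominator: (y - 5)*(y - 3)*(y - 2)*(y + 7).
Partial-fraction decomposition: -19/(1080*(y + 7)) + 10/(27*(y - 2)) - 19/(20*(y - 3)) + 43/(72*(y - 5)).
Integrate each term: A/(y−a) contributes A·log|y−a|.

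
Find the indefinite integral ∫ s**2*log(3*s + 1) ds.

s**3*log(3*s + 1)/3 - s**3/9 + s**2/18 - s/27 + log(3*s + 1)/81 + C

Use integration by parts with u = log(3*s + 1), dv = s**2 ds.
Then du = 3/(3*s + 1) ds and v = s**3/3.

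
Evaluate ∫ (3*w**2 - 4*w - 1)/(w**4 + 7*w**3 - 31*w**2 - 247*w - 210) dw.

83*log(w - 6)/1001 - log(w + 1)/28 + 47*log(w + 5)/44 - 29*log(w + 7)/26 + C

Factor the denominator: (w - 6)*(w + 1)*(w + 5)*(w + 7).
Partial-fraction decomposition: -29/(26*(w + 7)) + 47/(44*(w + 5)) - 1/(28*(w + 1)) + 83/(1001*(w - 6)).
Integrate each term: A/(w−a) contributes A·log|w−a|.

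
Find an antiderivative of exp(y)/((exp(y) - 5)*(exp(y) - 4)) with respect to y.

log(exp(y) - 5) - log(exp(y) - 4) + C

Let u = e^y, du = e^y dy.
The integral becomes ∫ du/((u-4)(u-5)); decompose into partial fractions.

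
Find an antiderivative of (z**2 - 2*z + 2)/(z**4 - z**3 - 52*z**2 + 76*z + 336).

Factor the denominator: (z - 6)*(z - 4)*(z + 2)*(z + 7).
Partial-fraction decomposition: -1/(11*(z + 7)) + 1/(24*(z + 2)) - 5/(66*(z - 4)) + 1/(8*(z - 6)).
Integrate each term: A/(z−a) contributes A·log|z−a|.

log(z - 6)/8 - 5*log(z - 4)/66 + log(z + 2)/24 - log(z + 7)/11 + C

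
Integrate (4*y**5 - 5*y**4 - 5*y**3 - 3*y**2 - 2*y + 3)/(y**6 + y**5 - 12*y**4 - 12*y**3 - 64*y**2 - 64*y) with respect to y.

-3*log(y)/64 + 2443*log(y - 4)/3200 - 2*log(y + 1)/75 + 5093*log(y + 4)/1920 + 263*log(y**2 + 4)/800 - 147*atan(y/2)/200 + C

Factor the denominator: y*(y - 4)*(y + 1)*(y + 4)*(y**2 + 4).
Partial-fraction decomposition: (263*y - 588)/(400*(y**2 + 4)) + 5093/(1920*(y + 4)) - 2/(75*(y + 1)) + 2443/(3200*(y - 4)) - 3/(64*y).
Integrate each term; A/(y−a) gives A·log|y−a|; the (By+D)/(y²+p²) term gives a log and an atan.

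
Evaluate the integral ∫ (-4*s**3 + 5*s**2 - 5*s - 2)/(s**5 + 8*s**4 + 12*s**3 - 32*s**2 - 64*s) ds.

log(s)/32 - log(s - 2)/12 + 15*log(s + 2)/8 - 175*log(s + 4)/96 + 59/(8*s + 32) + C

Factor the denominator: s*(s - 2)*(s + 2)*(s + 4)**2.
Partial-fraction decomposition: -175/(96*(s + 4)) - 59/(8*(s + 4)**2) + 15/(8*(s + 2)) - 1/(12*(s - 2)) + 1/(32*s).
Integrate each term; A/(s−a) gives A·log|s−a|; A/(s−a)² gives −A/(s−a).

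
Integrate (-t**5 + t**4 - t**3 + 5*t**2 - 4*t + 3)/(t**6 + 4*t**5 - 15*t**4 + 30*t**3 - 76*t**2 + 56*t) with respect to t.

Factor the denominator: t*(t - 2)*(t - 1)*(t + 7)*(t**2 + 4).
Partial-fraction decomposition: -(737*t - 18)/(4240*(t**2 + 4)) - 2203/(2968*(t + 7)) - 3/(40*(t - 1)) - 1/(16*(t - 2)) + 3/(56*t).
Integrate each term; A/(t−a) gives A·log|t−a|; the (Bt+D)/(t²+p²) term gives a log and an atan.

3*log(t)/56 - log(t - 2)/16 - 3*log(t - 1)/40 - 2203*log(t + 7)/2968 - 737*log(t**2 + 4)/8480 + 9*atan(t/2)/4240 + C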